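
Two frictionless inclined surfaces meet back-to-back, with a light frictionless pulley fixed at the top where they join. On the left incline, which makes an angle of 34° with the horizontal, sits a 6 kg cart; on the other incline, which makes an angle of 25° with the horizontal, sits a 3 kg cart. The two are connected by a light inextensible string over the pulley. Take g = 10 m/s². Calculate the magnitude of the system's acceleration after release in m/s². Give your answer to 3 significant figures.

Resolve each weight along its own incline: the 6 kg mass has component 6 × 10 × sin 34° = 33.552 N down its slope, and the 3 kg mass has 3 × 10 × sin 25° = 12.679 N down its slope.
The 6 kg side's 33.552 N exceeds the other side's 12.679 N, so that mass slides down and the 3 kg mass slides up. Taking that direction as positive, Newton's second law for the whole system gives 33.552 − 12.679 = (6 + 3) a, so a = 20.873 / 9 = 2.3192 m/s².

2.32 m/s²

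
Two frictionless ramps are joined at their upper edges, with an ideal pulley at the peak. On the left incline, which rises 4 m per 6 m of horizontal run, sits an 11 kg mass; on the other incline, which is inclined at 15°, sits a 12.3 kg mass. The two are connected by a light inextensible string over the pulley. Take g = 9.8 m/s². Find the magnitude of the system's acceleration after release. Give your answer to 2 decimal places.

Resolve each weight along its own incline: the 11 kg mass has component 11 × 9.8 × sin 33.69° = 59.797 N down its slope, and the 12.3 kg mass has 12.3 × 9.8 × sin 15° = 31.198 N down its slope.
The 11 kg side's 59.797 N exceeds the other side's 31.198 N, so that mass slides down and the 12.3 kg mass slides up. Taking that direction as positive, Newton's second law for the whole system gives 59.797 − 31.198 = (11 + 12.3) a, so a = 28.599 / 23.3 = 1.2274 m/s².

1.23 m/s²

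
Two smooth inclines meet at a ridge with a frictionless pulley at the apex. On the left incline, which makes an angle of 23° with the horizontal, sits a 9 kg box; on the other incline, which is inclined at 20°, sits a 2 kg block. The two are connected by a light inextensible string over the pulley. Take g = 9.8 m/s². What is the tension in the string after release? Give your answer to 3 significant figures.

Resolve each weight along its own incline: the 9 kg mass has component 9 × 9.8 × sin 23° = 34.462 N down its slope, and the 2 kg mass has 2 × 9.8 × sin 20° = 6.704 N down its slope.
The 9 kg side's 34.462 N exceeds the other side's 6.704 N, so that mass slides down and the 2 kg mass slides up. Taking that direction as positive, Newton's second law for the whole system gives 34.462 − 6.704 = (9 + 2) a, so a = 27.758 / 11 = 2.5235 m/s².
For the 2 kg mass (up-slope positive): T − 6.704 = 2 × 2.5235, so T = 11.751 N.

11.8 N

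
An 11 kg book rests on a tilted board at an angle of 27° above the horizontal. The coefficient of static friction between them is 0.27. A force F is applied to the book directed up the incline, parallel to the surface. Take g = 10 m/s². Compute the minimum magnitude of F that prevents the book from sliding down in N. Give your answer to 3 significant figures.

The normal force is N = mg cos 27° = 98.011 N. With F at its minimum the book is on the verge of sliding down, so static friction is at its maximum μ_s N = 0.27 × 98.011 = 26.463 N and acts up the slope.
Equilibrium along the incline: F + μ_s N = mg sin 27°, so F = 49.939 − 26.463 = 23.476 N.

23.5 N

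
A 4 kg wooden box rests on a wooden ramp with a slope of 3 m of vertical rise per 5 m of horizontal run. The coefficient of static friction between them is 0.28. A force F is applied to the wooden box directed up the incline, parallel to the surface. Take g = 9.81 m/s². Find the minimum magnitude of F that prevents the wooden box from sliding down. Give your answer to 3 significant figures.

The normal force is N = mg cos 30.96° = 33.648 N. With F at its minimum the wooden box is on the verge of sliding down, so static friction is at its maximum μ_s N = 0.28 × 33.648 = 9.421 N and acts up the slope.
Equilibrium along the incline: F + μ_s N = mg sin 30.96°, so F = 20.189 − 9.421 = 10.768 N.

10.8 N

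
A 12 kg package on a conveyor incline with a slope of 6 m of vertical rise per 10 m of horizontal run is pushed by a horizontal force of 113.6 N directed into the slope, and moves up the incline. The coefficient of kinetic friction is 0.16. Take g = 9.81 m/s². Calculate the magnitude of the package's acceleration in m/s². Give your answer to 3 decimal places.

0.945 m/s²

The horizontal push has components F cos 30.96° = 113.6 × 0.8575 = 97.412 N up the incline and F sin 30.96° = 113.6 × 0.5145 = 58.447 N pressing into the surface.
The normal force is therefore N = mg cos 30.96° + F sin 30.96° = 100.945 + 58.447 = 159.392 N, and kinetic friction down the slope is μN = 0.16 × 159.392 = 25.503 N.
Along the incline: F cos 30.96° − mg sin 30.96° − μN = ma, so 97.412 − 60.567 − 25.503 = 12 a, giving a = 0.9452 m/s².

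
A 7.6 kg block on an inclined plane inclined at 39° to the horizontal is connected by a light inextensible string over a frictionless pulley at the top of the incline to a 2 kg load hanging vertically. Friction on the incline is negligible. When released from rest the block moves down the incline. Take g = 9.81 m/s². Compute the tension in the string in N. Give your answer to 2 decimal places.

25.31 N

For the block on the incline: the weight component along the slope is m₁g sin 39° = 7.6 × 9.81 × 0.6293 = 46.918 N and the normal force is N = m₁g cos 39° = 57.941 N.
Newton's second law for the block (down-slope positive): 46.918 − T = 7.6 a. For the hanging load (upward positive): T − 2 × 9.81 = 2 a.
Adding the two equations eliminates T: 27.298 = 9.6 a, so a = 2.8435 m/s².
Then from the hanging load's equation, T = 2 × (9.81 + 2.8435) = 25.307 N.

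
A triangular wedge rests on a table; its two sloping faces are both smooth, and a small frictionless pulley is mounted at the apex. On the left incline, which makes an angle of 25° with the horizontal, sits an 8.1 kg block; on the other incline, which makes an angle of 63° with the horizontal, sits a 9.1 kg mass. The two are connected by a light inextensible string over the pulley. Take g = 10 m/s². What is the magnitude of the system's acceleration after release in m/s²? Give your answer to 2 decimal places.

Resolve each weight along its own incline: the 8.1 kg mass has component 8.1 × 10 × sin 25° = 34.232 N down its slope, and the 9.1 kg mass has 9.1 × 10 × sin 63° = 81.082 N down its slope.
The 9.1 kg side's 81.082 N exceeds the other side's 34.232 N, so that mass slides down and the 8.1 kg mass slides up. Taking that direction as positive, Newton's second law for the whole system gives 81.082 − 34.232 = (8.1 + 9.1) a, so a = 46.850 / 17.2 = 2.7238 m/s².

2.72 m/s²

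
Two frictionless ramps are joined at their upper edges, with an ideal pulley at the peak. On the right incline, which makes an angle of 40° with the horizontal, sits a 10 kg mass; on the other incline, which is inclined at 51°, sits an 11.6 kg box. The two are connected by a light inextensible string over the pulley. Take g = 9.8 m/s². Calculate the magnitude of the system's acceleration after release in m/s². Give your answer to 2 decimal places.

Resolve each weight along its own incline: the 10 kg mass has component 10 × 9.8 × sin 40° = 62.993 N down its slope, and the 11.6 kg mass has 11.6 × 9.8 × sin 51° = 88.346 N down its slope.
The 11.6 kg side's 88.346 N exceeds the other side's 62.993 N, so that mass slides down and the 10 kg mass slides up. Taking that direction as positive, Newton's second law for the whole system gives 88.346 − 62.993 = (10 + 11.6) a, so a = 25.353 / 21.6 = 1.1738 m/s².

1.17 m/s²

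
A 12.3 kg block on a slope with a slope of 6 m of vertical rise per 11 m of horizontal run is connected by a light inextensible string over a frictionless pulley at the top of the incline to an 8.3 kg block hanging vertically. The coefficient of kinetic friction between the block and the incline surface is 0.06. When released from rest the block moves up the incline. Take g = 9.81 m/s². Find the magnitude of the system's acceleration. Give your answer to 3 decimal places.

0.839 m/s²

For the block on the incline: the weight component along the slope is m₁g sin 28.61° = 12.3 × 9.81 × 0.4789 = 57.786 N and the normal force is N = m₁g cos 28.61° = 105.930 N.
Kinetic friction opposes the block's motion up the incline: f = μN = 0.06 × 105.930 = 6.356 N acting down the slope.
Newton's second law for the block (up-slope positive): T − 57.786 − 6.356 = 12.3 a. For the hanging block (downward positive): 8.3 × 9.81 − T = 8.3 a.
Adding the two equations eliminates T: 17.281 = 20.6 a, so a = 0.8389 m/s².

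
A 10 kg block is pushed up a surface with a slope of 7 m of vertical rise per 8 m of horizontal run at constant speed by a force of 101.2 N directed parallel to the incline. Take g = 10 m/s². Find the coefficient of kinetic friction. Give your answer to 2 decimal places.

At constant speed ΣF = 0 along the incline. The applied 101.2 N acts up the slope; the weight component mg sin 41.19° = 65.850 N and kinetic friction μN both act down the slope.
So 101.2 = 65.850 + μ × 75.258, giving μ = (101.2 − 65.850) / 75.258 = 0.4697.

0.47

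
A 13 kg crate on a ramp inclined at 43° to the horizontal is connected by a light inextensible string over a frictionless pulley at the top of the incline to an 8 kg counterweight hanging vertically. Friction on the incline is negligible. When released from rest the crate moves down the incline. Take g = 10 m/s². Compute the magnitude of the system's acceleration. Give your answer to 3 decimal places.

For the crate on the incline: the weight component along the slope is m₁g sin 43° = 13 × 10 × 0.6820 = 88.660 N and the normal force is N = m₁g cos 43° = 95.076 N.
Newton's second law for the crate (down-slope positive): 88.660 − T = 13 a. For the hanging counterweight (upward positive): T − 8 × 10 = 8 a.
Adding the two equations eliminates T: 8.660 = 21 a, so a = 0.4124 m/s².

0.412 m/s²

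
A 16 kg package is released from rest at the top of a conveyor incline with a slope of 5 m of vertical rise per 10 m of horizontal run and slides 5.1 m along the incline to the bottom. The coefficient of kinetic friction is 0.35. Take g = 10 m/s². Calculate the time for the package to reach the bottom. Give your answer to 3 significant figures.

2.76 s

The weight component along the incline is mg sin 26.57° = 71.554 N and the normal force is N = mg cos 26.57° = 143.108 N.
Friction up the slope is f = μN = 0.35 × 143.108 = 50.088 N, so the net downslope force is 71.554 − 50.088 = 21.466 N and a = 21.466 / 16 = 1.3416 m/s².
Starting from rest, L = ½at², so t = √(2L/a) = √(2 × 5.1 / 1.3416) = 2.7573 s.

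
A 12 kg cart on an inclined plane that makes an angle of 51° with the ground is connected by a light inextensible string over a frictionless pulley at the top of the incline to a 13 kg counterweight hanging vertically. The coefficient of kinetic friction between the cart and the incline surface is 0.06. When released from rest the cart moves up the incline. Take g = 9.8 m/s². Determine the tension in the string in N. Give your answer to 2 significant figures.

For the cart on the incline: the weight component along the slope is m₁g sin 51° = 12 × 9.8 × 0.7771 = 91.387 N and the normal force is N = m₁g cos 51° = 74.008 N.
Kinetic friction opposes the cart's motion up the incline: f = μN = 0.06 × 74.008 = 4.440 N acting down the slope.
Newton's second law for the cart (up-slope positive): T − 91.387 − 4.440 = 12 a. For the hanging counterweight (downward positive): 13 × 9.8 − T = 13 a.
Adding the two equations eliminates T: 31.573 = 25 a, so a = 1.2629 m/s².
Then from the hanging counterweight's equation, T = 13 × (9.8 − 1.2629) = 110.982 N.

110 N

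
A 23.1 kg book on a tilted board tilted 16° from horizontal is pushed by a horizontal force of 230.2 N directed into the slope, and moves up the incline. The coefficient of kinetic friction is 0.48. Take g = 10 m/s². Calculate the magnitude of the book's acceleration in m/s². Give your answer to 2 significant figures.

The horizontal push has components F cos 16° = 230.2 × 0.9613 = 221.291 N up the incline and F sin 16° = 230.2 × 0.2756 = 63.443 N pressing into the surface.
The normal force is therefore N = mg cos 16° + F sin 16° = 222.060 + 63.443 = 285.503 N, and kinetic friction down the slope is μN = 0.48 × 285.503 = 137.041 N.
Along the incline: F cos 16° − mg sin 16° − μN = ma, so 221.291 − 63.664 − 137.041 = 23.1 a, giving a = 0.8912 m/s².

0.89 m/s²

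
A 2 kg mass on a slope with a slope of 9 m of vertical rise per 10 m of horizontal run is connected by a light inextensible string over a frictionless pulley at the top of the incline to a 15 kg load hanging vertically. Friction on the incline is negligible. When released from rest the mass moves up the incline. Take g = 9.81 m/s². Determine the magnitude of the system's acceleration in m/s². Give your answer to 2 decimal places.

7.88 m/s²

For the mass on the incline: the weight component along the slope is m₁g sin 41.99° = 2 × 9.81 × 0.6690 = 13.126 N and the normal force is N = m₁g cos 41.99° = 14.583 N.
Newton's second law for the mass (up-slope positive): T − 13.126 = 2 a. For the hanging load (downward positive): 15 × 9.81 − T = 15 a.
Adding the two equations eliminates T: 134.024 = 17 a, so a = 7.8838 m/s².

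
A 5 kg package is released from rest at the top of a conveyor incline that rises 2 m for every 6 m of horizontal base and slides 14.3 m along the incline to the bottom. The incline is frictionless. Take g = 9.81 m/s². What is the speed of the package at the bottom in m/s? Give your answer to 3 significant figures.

9.42 m/s

The weight component along the incline is mg sin 18.43° = 15.511 N and the normal force is N = mg cos 18.43° = 46.533 N.
With no friction, a = g sin 18.43° = 3.1022 m/s².
Starting from rest over a distance of 14.3 m, v² = 2aL = 2 × 3.1022 × 14.3 = 88.7229, so v = 9.4193 m/s.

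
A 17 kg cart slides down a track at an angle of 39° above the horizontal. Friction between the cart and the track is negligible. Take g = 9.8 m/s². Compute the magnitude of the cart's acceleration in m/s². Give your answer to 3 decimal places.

6.167 m/s²

Resolving the weight along the incline: the component pulling the cart down the slope is mg sin 39° = 17 × 9.8 × 0.6293 = 104.841 N, and the normal force is N = mg cos 39° = 17 × 9.8 × 0.7771 = 129.465 N.
With no friction the net force along the incline is 104.841 N, so a = g sin 39° = 104.841 / 17 = 6.1671 m/s².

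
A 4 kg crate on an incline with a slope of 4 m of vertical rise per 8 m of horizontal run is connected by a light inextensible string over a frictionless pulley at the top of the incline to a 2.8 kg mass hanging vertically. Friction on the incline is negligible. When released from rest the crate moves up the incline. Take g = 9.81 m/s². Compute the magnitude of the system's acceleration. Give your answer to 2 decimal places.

For the crate on the incline: the weight component along the slope is m₁g sin 26.57° = 4 × 9.81 × 0.4472 = 17.548 N and the normal force is N = m₁g cos 26.57° = 35.097 N.
Newton's second law for the crate (up-slope positive): T − 17.548 = 4 a. For the hanging mass (downward positive): 2.8 × 9.81 − T = 2.8 a.
Adding the two equations eliminates T: 9.920 = 6.8 a, so a = 1.4588 m/s².

1.46 m/s²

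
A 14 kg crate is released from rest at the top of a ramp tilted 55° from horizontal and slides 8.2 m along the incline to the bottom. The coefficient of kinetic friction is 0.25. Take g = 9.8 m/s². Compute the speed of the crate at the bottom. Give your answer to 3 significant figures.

The weight component along the incline is mg sin 55° = 112.388 N and the normal force is N = mg cos 55° = 78.695 N.
Friction up the slope is f = μN = 0.25 × 78.695 = 19.674 N, so the net downslope force is 112.388 − 19.674 = 92.714 N and a = 92.714 / 14 = 6.6224 m/s².
Starting from rest over a distance of 8.2 m, v² = 2aL = 2 × 6.6224 × 8.2 = 108.6074, so v = 10.4215 m/s.

10.4 m/s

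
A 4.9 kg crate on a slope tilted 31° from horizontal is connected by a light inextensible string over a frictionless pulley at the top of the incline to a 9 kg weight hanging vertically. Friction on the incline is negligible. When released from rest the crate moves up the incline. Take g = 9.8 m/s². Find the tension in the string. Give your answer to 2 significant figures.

47 N

For the crate on the incline: the weight component along the slope is m₁g sin 31° = 4.9 × 9.8 × 0.5150 = 24.730 N and the normal force is N = m₁g cos 31° = 41.161 N.
Newton's second law for the crate (up-slope positive): T − 24.730 = 4.9 a. For the hanging weight (downward positive): 9 × 9.8 − T = 9 a.
Adding the two equations eliminates T: 63.470 = 13.9 a, so a = 4.5662 m/s².
Then from the hanging weight's equation, T = 9 × (9.8 − 4.5662) = 47.104 N.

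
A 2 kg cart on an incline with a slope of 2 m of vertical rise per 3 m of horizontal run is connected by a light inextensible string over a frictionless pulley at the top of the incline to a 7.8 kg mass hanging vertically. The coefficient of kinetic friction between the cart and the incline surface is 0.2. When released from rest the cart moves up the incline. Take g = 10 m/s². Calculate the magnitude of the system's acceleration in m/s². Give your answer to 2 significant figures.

For the cart on the incline: the weight component along the slope is m₁g sin 33.69° = 2 × 10 × 0.5547 = 11.094 N and the normal force is N = m₁g cos 33.69° = 16.641 N.
Kinetic friction opposes the cart's motion up the incline: f = μN = 0.2 × 16.641 = 3.328 N acting down the slope.
Newton's second law for the cart (up-slope positive): T − 11.094 − 3.328 = 2 a. For the hanging mass (downward positive): 7.8 × 10 − T = 7.8 a.
Adding the two equations eliminates T: 63.578 = 9.8 a, so a = 6.4876 m/s².

6.5 m/s²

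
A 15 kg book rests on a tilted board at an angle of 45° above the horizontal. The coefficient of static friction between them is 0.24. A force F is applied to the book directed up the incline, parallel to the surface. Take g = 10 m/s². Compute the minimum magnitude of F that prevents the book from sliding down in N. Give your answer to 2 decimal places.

The normal force is N = mg cos 45° = 106.066 N. With F at its minimum the book is on the verge of sliding down, so static friction is at its maximum μ_s N = 0.24 × 106.066 = 25.456 N and acts up the slope.
Equilibrium along the incline: F + μ_s N = mg sin 45°, so F = 106.066 − 25.456 = 80.610 N.

80.61 N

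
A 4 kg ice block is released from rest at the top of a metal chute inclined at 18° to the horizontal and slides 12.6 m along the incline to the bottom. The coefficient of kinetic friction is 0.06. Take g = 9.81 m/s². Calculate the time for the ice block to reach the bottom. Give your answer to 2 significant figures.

3.2 s

The weight component along the incline is mg sin 18° = 12.126 N and the normal force is N = mg cos 18° = 37.319 N.
Friction up the slope is f = μN = 0.06 × 37.319 = 2.239 N, so the net downslope force is 12.126 − 2.239 = 9.887 N and a = 9.887 / 4 = 2.4718 m/s².
Starting from rest, L = ½at², so t = √(2L/a) = √(2 × 12.6 / 2.4718) = 3.1930 s.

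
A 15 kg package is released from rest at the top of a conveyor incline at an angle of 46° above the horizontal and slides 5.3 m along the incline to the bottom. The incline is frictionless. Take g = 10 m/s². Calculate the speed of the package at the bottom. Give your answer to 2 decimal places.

8.73 m/s

The weight component along the incline is mg sin 46° = 107.901 N and the normal force is N = mg cos 46° = 104.199 N.
With no friction, a = g sin 46° = 7.1934 m/s².
Starting from rest over a distance of 5.3 m, v² = 2aL = 2 × 7.1934 × 5.3 = 76.2500, so v = 8.7321 m/s.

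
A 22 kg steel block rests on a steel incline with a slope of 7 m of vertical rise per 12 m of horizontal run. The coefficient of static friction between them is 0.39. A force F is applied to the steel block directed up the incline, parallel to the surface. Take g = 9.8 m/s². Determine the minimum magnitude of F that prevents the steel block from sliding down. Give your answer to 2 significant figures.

36 N

The normal force is N = mg cos 30.26° = 186.231 N. With F at its minimum the steel block is on the verge of sliding down, so static friction is at its maximum μ_s N = 0.39 × 186.231 = 72.630 N and acts up the slope.
Equilibrium along the incline: F + μ_s N = mg sin 30.26°, so F = 108.635 − 72.630 = 36.005 N.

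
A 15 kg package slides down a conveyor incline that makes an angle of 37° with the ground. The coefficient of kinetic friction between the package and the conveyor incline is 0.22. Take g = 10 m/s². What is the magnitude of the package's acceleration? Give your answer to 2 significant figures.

4.3 m/s²

Resolving the weight along the incline: the component pulling the package down the slope is mg sin 37° = 15 × 10 × 0.6018 = 90.270 N, and the normal force is N = mg cos 37° = 15 × 10 × 0.7986 = 119.790 N.
Kinetic friction acts up the slope with magnitude f = μN = 0.22 × 119.790 = 26.354 N.
Net force along the incline is 90.270 − 26.354 = 63.916 N, so a = 63.916 / 15 = 4.2611 m/s².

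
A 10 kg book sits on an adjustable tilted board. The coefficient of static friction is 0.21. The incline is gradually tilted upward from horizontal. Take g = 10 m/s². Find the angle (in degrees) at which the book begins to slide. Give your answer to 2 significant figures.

12°

At the threshold of sliding, static friction is at its maximum μ_s N and exactly balances the weight component along the incline: mg sin θ = μ_s mg cos θ.
Hence tan θ = μ_s = 0.21, so θ = arctan(0.21) = 11.8598°.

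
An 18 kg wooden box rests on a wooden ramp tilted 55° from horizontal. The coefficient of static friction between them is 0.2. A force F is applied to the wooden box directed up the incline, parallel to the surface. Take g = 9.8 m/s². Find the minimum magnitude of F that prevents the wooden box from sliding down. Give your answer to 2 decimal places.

124.26 N

The normal force is N = mg cos 55° = 101.179 N. With F at its minimum the wooden box is on the verge of sliding down, so static friction is at its maximum μ_s N = 0.2 × 101.179 = 20.236 N and acts up the slope.
Equilibrium along the incline: F + μ_s N = mg sin 55°, so F = 144.498 − 20.236 = 124.262 N.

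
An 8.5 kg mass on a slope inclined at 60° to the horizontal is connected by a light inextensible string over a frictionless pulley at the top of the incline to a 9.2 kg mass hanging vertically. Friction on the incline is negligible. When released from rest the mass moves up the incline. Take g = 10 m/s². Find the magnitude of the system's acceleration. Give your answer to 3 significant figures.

1.04 m/s²

For the mass on the incline: the weight component along the slope is m₁g sin 60° = 8.5 × 10 × 0.8660 = 73.610 N and the normal force is N = m₁g cos 60° = 42.500 N.
Newton's second law for the mass (up-slope positive): T − 73.610 = 8.5 a. For the hanging mass (downward positive): 9.2 × 10 − T = 9.2 a.
Adding the two equations eliminates T: 18.390 = 17.7 a, so a = 1.0390 m/s².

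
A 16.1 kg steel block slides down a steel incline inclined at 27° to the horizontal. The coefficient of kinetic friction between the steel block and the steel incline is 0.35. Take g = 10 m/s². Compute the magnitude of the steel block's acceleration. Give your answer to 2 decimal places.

1.42 m/s²

Resolving the weight along the incline: the component pulling the steel block down the slope is mg sin 27° = 16.1 × 10 × 0.4540 = 73.094 N, and the normal force is N = mg cos 27° = 16.1 × 10 × 0.8910 = 143.451 N.
Kinetic friction acts up the slope with magnitude f = μN = 0.35 × 143.451 = 50.208 N.
Net force along the incline is 73.094 − 50.208 = 22.886 N, so a = 22.886 / 16.1 = 1.4215 m/s².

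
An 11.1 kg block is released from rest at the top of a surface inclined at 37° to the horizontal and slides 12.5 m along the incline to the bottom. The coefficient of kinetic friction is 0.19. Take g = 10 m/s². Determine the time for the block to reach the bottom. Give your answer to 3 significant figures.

The weight component along the incline is mg sin 37° = 66.801 N and the normal force is N = mg cos 37° = 88.649 N.
Friction up the slope is f = μN = 0.19 × 88.649 = 16.843 N, so the net downslope force is 66.801 − 16.843 = 49.958 N and a = 49.958 / 11.1 = 4.5007 m/s².
Starting from rest, L = ½at², so t = √(2L/a) = √(2 × 12.5 / 4.5007) = 2.3568 s.

2.36 s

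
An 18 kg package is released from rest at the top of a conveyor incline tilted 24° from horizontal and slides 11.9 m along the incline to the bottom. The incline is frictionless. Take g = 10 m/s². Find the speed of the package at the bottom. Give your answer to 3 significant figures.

The weight component along the incline is mg sin 24° = 73.213 N and the normal force is N = mg cos 24° = 164.438 N.
With no friction, a = g sin 24° = 4.0674 m/s².
Starting from rest over a distance of 11.9 m, v² = 2aL = 2 × 4.0674 × 11.9 = 96.8041, so v = 9.8389 m/s.

9.84 m/s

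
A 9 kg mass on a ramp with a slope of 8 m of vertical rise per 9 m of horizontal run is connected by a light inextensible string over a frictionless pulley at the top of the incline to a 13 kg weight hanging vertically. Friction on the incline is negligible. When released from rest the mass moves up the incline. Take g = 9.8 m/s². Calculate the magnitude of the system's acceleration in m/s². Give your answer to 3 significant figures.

For the mass on the incline: the weight component along the slope is m₁g sin 41.63° = 9 × 9.8 × 0.6644 = 58.600 N and the normal force is N = m₁g cos 41.63° = 65.922 N.
Newton's second law for the mass (up-slope positive): T − 58.600 = 9 a. For the hanging weight (downward positive): 13 × 9.8 − T = 13 a.
Adding the two equations eliminates T: 68.800 = 22 a, so a = 3.1273 m/s².

3.13 m/s²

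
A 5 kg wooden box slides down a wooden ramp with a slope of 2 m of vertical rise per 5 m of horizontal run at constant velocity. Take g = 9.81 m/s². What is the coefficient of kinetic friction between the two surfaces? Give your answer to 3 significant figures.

At constant velocity the net force along the incline is zero: mg sin 21.80° = μ mg cos 21.80°.
So μ = tan 21.80° = 0.3714 / 0.9285 = 0.4000.

0.400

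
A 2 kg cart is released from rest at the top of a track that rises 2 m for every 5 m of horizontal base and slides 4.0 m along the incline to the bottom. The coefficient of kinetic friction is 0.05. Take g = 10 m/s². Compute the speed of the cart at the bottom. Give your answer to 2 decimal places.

5.10 m/s

The weight component along the incline is mg sin 21.80° = 7.428 N and the normal force is N = mg cos 21.80° = 18.570 N.
Friction up the slope is f = μN = 0.05 × 18.570 = 0.929 N, so the net downslope force is 7.428 − 0.929 = 6.499 N and a = 6.499 / 2 = 3.2495 m/s².
Starting from rest over a distance of 4.0 m, v² = 2aL = 2 × 3.2495 × 4.0 = 25.9960, so v = 5.0986 m/s.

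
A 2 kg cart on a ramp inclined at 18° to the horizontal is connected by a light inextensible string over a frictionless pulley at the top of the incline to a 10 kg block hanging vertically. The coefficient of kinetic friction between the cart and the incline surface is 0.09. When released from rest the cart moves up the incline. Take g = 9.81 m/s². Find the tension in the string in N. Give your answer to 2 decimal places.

For the cart on the incline: the weight component along the slope is m₁g sin 18° = 2 × 9.81 × 0.3090 = 6.063 N and the normal force is N = m₁g cos 18° = 18.660 N.
Kinetic friction opposes the cart's motion up the incline: f = μN = 0.09 × 18.660 = 1.679 N acting down the slope.
Newton's second law for the cart (up-slope positive): T − 6.063 − 1.679 = 2 a. For the hanging block (downward positive): 10 × 9.81 − T = 10 a.
Adding the two equations eliminates T: 90.358 = 12 a, so a = 7.5298 m/s².
Then from the hanging block's equation, T = 10 × (9.81 − 7.5298) = 22.802 N.

22.80 N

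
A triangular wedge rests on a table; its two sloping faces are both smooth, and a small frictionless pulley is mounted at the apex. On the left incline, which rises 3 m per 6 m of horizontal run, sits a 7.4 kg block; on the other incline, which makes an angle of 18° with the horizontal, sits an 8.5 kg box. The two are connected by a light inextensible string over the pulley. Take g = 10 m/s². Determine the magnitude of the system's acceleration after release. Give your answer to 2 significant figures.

0.43 m/s²

Resolve each weight along its own incline: the 7.4 kg mass has component 7.4 × 10 × sin 26.57° = 33.094 N down its slope, and the 8.5 kg mass has 8.5 × 10 × sin 18° = 26.266 N down its slope.
The 7.4 kg side's 33.094 N exceeds the other side's 26.266 N, so that mass slides down and the 8.5 kg mass slides up. Taking that direction as positive, Newton's second law for the whole system gives 33.094 − 26.266 = (7.4 + 8.5) a, so a = 6.828 / 15.9 = 0.4294 m/s².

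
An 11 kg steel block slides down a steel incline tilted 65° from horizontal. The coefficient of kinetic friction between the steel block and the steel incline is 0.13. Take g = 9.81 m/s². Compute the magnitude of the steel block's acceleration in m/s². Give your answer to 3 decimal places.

Resolving the weight along the incline: the component pulling the steel block down the slope is mg sin 65° = 11 × 9.81 × 0.9063 = 97.799 N, and the normal force is N = mg cos 65° = 11 × 9.81 × 0.4226 = 45.603 N.
Kinetic friction acts up the slope with magnitude f = μN = 0.13 × 45.603 = 5.928 N.
Net force along the incline is 97.799 − 5.928 = 91.871 N, so a = 91.871 / 11 = 8.3519 m/s².

8.352 m/s²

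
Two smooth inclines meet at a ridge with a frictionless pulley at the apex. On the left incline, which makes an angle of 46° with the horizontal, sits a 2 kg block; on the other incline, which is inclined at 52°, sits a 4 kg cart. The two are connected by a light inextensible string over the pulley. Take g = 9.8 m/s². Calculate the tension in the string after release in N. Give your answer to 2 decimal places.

19.70 N

Resolve each weight along its own incline: the 2 kg mass has component 2 × 9.8 × sin 46° = 14.099 N down its slope, and the 4 kg mass has 4 × 9.8 × sin 52° = 30.890 N down its slope.
The 4 kg side's 30.890 N exceeds the other side's 14.099 N, so that mass slides down and the 2 kg mass slides up. Taking that direction as positive, Newton's second law for the whole system gives 30.890 − 14.099 = (2 + 4) a, so a = 16.791 / 6 = 2.7985 m/s².
For the 2 kg mass (up-slope positive): T − 14.099 = 2 × 2.7985, so T = 19.696 N.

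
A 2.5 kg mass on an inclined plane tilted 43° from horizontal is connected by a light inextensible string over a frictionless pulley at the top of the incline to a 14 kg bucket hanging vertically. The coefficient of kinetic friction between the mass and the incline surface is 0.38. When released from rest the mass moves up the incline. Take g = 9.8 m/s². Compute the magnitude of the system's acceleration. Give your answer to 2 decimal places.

For the mass on the incline: the weight component along the slope is m₁g sin 43° = 2.5 × 9.8 × 0.6820 = 16.709 N and the normal force is N = m₁g cos 43° = 17.918 N.
Kinetic friction opposes the mass's motion up the incline: f = μN = 0.38 × 17.918 = 6.809 N acting down the slope.
Newton's second law for the mass (up-slope positive): T − 16.709 − 6.809 = 2.5 a. For the hanging bucket (downward positive): 14 × 9.8 − T = 14 a.
Adding the two equations eliminates T: 113.682 = 16.5 a, so a = 6.8898 m/s².

6.89 m/s²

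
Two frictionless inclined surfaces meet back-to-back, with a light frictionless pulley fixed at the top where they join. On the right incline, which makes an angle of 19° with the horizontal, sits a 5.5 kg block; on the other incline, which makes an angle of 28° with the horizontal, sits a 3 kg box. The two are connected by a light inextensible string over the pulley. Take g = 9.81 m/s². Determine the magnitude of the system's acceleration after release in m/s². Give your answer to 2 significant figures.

Resolve each weight along its own incline: the 5.5 kg mass has component 5.5 × 9.81 × sin 19° = 17.566 N down its slope, and the 3 kg mass has 3 × 9.81 × sin 28° = 13.817 N down its slope.
The 5.5 kg side's 17.566 N exceeds the other side's 13.817 N, so that mass slides down and the 3 kg mass slides up. Taking that direction as positive, Newton's second law for the whole system gives 17.566 − 13.817 = (5.5 + 3) a, so a = 3.749 / 8.5 = 0.4411 m/s².

0.44 m/s²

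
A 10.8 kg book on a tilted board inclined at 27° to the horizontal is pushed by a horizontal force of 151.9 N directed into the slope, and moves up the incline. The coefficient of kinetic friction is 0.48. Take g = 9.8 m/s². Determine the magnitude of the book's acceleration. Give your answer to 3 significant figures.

The horizontal push has components F cos 27° = 151.9 × 0.8910 = 135.343 N up the incline and F sin 27° = 151.9 × 0.4540 = 68.963 N pressing into the surface.
The normal force is therefore N = mg cos 27° + F sin 27° = 94.303 + 68.963 = 163.266 N, and kinetic friction down the slope is μN = 0.48 × 163.266 = 78.368 N.
Along the incline: F cos 27° − mg sin 27° − μN = ma, so 135.343 − 48.051 − 78.368 = 10.8 a, giving a = 0.8263 m/s².

0.826 m/s²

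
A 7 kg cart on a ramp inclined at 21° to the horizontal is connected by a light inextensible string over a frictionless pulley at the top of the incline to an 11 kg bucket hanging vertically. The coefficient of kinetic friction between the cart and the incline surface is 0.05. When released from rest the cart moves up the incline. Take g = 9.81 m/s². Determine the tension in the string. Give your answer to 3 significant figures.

59.0 N

For the cart on the incline: the weight component along the slope is m₁g sin 21° = 7 × 9.81 × 0.3584 = 24.611 N and the normal force is N = m₁g cos 21° = 64.109 N.
Kinetic friction opposes the cart's motion up the incline: f = μN = 0.05 × 64.109 = 3.205 N acting down the slope.
Newton's second law for the cart (up-slope positive): T − 24.611 − 3.205 = 7 a. For the hanging bucket (downward positive): 11 × 9.81 − T = 11 a.
Adding the two equations eliminates T: 80.094 = 18 a, so a = 4.4497 m/s².
Then from the hanging bucket's equation, T = 11 × (9.81 − 4.4497) = 58.963 N.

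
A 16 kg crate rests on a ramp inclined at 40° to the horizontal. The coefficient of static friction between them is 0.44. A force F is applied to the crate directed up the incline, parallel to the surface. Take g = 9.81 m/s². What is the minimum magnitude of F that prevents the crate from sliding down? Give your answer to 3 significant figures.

48.0 N

The normal force is N = mg cos 40° = 120.238 N. With F at its minimum the crate is on the verge of sliding down, so static friction is at its maximum μ_s N = 0.44 × 120.238 = 52.905 N and acts up the slope.
Equilibrium along the incline: F + μ_s N = mg sin 40°, so F = 100.892 − 52.905 = 47.987 N.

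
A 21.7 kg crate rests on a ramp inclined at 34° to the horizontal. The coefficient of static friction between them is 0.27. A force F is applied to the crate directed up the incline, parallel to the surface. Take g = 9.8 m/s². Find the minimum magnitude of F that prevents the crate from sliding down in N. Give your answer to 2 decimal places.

71.32 N

The normal force is N = mg cos 34° = 176.303 N. With F at its minimum the crate is on the verge of sliding down, so static friction is at its maximum μ_s N = 0.27 × 176.303 = 47.602 N and acts up the slope.
Equilibrium along the incline: F + μ_s N = mg sin 34°, so F = 118.918 − 47.602 = 71.316 N.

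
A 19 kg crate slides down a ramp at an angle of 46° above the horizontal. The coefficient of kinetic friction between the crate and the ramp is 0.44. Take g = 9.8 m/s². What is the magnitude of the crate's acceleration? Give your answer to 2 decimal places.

4.05 m/s²

Resolving the weight along the incline: the component pulling the crate down the slope is mg sin 46° = 19 × 9.8 × 0.7193 = 133.934 N, and the normal force is N = mg cos 46° = 19 × 9.8 × 0.6947 = 129.353 N.
Kinetic friction acts up the slope with magnitude f = μN = 0.44 × 129.353 = 56.915 N.
Net force along the incline is 133.934 − 56.915 = 77.019 N, so a = 77.019 / 19 = 4.0536 m/s².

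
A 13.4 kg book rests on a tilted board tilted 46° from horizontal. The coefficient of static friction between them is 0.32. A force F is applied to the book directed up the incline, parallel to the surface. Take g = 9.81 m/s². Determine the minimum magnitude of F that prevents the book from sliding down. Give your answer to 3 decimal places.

The normal force is N = mg cos 46° = 91.316 N. With F at its minimum the book is on the verge of sliding down, so static friction is at its maximum μ_s N = 0.32 × 91.316 = 29.221 N and acts up the slope.
Equilibrium along the incline: F + μ_s N = mg sin 46°, so F = 94.560 − 29.221 = 65.339 N.

65.339 N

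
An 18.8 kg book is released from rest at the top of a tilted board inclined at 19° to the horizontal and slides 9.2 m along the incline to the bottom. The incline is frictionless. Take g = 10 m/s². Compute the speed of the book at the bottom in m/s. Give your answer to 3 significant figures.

7.74 m/s

The weight component along the incline is mg sin 19° = 61.207 N and the normal force is N = mg cos 19° = 177.757 N.
With no friction, a = g sin 19° = 3.2557 m/s².
Starting from rest over a distance of 9.2 m, v² = 2aL = 2 × 3.2557 × 9.2 = 59.9049, so v = 7.7398 m/s.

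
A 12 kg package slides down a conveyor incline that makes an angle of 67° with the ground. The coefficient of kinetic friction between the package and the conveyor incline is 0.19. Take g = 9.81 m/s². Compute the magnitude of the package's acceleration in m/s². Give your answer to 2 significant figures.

8.3 m/s²

Resolving the weight along the incline: the component pulling the package down the slope is mg sin 67° = 12 × 9.81 × 0.9205 = 108.361 N, and the normal force is N = mg cos 67° = 12 × 9.81 × 0.3907 = 45.993 N.
Kinetic friction acts up the slope with magnitude f = μN = 0.19 × 45.993 = 8.739 N.
Net force along the incline is 108.361 − 8.739 = 99.622 N, so a = 99.622 / 12 = 8.3018 m/s².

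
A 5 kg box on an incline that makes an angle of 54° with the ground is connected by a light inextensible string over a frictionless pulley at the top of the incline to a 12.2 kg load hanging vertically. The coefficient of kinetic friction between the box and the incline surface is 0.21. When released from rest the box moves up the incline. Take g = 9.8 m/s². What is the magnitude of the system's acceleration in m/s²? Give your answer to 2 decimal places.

For the box on the incline: the weight component along the slope is m₁g sin 54° = 5 × 9.8 × 0.8090 = 39.641 N and the normal force is N = m₁g cos 54° = 28.801 N.
Kinetic friction opposes the box's motion up the incline: f = μN = 0.21 × 28.801 = 6.048 N acting down the slope.
Newton's second law for the box (up-slope positive): T − 39.641 − 6.048 = 5 a. For the hanging load (downward positive): 12.2 × 9.8 − T = 12.2 a.
Adding the two equations eliminates T: 73.871 = 17.2 a, so a = 4.2948 m/s².

4.29 m/s²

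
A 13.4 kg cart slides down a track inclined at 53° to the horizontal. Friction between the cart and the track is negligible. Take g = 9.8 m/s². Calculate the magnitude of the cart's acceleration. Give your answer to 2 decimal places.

7.83 m/s²

Resolving the weight along the incline: the component pulling the cart down the slope is mg sin 53° = 13.4 × 9.8 × 0.7986 = 104.872 N, and the normal force is N = mg cos 53° = 13.4 × 9.8 × 0.6018 = 79.028 N.
With no friction the net force along the incline is 104.872 N, so a = g sin 53° = 104.872 / 13.4 = 7.8263 m/s².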